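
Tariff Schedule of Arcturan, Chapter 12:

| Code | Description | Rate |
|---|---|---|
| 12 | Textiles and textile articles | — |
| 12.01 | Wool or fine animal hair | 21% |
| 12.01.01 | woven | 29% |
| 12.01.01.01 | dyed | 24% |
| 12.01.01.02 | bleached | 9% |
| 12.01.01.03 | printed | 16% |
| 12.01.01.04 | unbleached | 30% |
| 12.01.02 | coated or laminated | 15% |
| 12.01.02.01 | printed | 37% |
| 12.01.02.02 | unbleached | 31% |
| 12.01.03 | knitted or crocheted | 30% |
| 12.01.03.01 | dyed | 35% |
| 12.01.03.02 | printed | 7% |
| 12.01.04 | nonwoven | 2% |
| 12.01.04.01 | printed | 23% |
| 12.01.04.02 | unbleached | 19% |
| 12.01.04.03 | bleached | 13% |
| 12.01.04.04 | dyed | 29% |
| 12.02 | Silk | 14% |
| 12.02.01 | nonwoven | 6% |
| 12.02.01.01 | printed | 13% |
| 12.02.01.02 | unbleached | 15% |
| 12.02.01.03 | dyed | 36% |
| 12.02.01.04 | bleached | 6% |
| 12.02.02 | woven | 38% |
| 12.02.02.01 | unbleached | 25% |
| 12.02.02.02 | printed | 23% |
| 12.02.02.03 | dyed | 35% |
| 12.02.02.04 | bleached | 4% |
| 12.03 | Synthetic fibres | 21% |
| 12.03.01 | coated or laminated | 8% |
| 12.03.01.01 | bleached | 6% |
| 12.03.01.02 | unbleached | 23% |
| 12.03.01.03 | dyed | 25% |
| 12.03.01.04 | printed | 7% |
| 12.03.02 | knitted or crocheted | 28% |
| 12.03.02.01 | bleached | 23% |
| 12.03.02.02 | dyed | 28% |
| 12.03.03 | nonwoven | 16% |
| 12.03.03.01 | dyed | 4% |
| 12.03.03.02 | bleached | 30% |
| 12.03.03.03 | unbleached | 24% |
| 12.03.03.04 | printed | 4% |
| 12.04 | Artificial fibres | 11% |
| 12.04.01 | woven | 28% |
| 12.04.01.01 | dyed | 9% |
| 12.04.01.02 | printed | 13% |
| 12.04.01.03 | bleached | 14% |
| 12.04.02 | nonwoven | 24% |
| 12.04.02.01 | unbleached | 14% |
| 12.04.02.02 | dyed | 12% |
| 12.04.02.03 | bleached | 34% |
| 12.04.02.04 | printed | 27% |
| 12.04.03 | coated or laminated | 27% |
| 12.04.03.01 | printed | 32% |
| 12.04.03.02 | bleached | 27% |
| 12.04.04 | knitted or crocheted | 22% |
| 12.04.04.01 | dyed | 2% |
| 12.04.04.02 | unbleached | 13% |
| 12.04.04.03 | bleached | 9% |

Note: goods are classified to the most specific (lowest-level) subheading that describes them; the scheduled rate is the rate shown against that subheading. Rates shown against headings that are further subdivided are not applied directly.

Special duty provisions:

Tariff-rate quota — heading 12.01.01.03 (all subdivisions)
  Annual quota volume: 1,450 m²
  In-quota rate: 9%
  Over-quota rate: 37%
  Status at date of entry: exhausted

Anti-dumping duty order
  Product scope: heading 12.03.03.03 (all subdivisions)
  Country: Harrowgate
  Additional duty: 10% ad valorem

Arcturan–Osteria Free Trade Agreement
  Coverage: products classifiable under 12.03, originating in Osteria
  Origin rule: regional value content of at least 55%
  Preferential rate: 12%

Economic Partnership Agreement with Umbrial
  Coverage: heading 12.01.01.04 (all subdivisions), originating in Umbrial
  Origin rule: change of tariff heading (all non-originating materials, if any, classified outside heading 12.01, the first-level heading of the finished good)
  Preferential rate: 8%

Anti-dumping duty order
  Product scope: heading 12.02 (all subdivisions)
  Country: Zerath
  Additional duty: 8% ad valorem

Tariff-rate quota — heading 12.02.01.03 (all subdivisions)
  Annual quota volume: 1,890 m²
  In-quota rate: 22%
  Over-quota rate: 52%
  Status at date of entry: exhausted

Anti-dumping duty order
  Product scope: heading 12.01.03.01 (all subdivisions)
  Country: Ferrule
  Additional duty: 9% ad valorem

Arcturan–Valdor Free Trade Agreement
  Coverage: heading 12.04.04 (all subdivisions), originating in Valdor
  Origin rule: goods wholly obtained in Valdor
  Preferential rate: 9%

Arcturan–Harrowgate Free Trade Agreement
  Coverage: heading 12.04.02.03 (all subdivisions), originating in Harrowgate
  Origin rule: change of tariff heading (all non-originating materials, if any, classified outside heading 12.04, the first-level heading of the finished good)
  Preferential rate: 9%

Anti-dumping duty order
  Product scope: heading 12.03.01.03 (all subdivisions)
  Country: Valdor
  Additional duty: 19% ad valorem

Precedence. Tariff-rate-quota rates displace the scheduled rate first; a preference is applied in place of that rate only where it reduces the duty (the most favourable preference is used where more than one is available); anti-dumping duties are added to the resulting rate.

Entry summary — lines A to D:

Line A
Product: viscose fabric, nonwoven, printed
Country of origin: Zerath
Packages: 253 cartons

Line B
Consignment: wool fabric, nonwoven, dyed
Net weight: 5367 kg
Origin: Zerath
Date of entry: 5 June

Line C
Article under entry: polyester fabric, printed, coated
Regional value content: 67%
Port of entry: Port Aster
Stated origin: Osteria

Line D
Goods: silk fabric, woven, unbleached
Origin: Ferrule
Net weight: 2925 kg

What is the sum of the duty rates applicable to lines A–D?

88%

Line A: viscose → 12.04; nonwoven → 12.04.02; printed → 12.04.02.04. Scheduled 27%. No special measure applies. → 27%.
Line B: wool → 12.01; nonwoven → 12.01.04; dyed → 12.01.04.04. Scheduled 29%. No special measure applies. → 29%.
Line C: polyester → 12.03; coated → 12.03.01; printed → 12.03.01.04. Scheduled 7%. Osteria agreement on 12.03: RVC ≥ 55% → 12% available; preference 12% not lower than 7% → no reduction. → 7%.
Line D: silk → 12.02; woven → 12.02.02; unbleached → 12.02.02.01. Scheduled 25%. No special measure applies. → 25%.
Sum: 27% + 29% + 7% + 25% = 88%.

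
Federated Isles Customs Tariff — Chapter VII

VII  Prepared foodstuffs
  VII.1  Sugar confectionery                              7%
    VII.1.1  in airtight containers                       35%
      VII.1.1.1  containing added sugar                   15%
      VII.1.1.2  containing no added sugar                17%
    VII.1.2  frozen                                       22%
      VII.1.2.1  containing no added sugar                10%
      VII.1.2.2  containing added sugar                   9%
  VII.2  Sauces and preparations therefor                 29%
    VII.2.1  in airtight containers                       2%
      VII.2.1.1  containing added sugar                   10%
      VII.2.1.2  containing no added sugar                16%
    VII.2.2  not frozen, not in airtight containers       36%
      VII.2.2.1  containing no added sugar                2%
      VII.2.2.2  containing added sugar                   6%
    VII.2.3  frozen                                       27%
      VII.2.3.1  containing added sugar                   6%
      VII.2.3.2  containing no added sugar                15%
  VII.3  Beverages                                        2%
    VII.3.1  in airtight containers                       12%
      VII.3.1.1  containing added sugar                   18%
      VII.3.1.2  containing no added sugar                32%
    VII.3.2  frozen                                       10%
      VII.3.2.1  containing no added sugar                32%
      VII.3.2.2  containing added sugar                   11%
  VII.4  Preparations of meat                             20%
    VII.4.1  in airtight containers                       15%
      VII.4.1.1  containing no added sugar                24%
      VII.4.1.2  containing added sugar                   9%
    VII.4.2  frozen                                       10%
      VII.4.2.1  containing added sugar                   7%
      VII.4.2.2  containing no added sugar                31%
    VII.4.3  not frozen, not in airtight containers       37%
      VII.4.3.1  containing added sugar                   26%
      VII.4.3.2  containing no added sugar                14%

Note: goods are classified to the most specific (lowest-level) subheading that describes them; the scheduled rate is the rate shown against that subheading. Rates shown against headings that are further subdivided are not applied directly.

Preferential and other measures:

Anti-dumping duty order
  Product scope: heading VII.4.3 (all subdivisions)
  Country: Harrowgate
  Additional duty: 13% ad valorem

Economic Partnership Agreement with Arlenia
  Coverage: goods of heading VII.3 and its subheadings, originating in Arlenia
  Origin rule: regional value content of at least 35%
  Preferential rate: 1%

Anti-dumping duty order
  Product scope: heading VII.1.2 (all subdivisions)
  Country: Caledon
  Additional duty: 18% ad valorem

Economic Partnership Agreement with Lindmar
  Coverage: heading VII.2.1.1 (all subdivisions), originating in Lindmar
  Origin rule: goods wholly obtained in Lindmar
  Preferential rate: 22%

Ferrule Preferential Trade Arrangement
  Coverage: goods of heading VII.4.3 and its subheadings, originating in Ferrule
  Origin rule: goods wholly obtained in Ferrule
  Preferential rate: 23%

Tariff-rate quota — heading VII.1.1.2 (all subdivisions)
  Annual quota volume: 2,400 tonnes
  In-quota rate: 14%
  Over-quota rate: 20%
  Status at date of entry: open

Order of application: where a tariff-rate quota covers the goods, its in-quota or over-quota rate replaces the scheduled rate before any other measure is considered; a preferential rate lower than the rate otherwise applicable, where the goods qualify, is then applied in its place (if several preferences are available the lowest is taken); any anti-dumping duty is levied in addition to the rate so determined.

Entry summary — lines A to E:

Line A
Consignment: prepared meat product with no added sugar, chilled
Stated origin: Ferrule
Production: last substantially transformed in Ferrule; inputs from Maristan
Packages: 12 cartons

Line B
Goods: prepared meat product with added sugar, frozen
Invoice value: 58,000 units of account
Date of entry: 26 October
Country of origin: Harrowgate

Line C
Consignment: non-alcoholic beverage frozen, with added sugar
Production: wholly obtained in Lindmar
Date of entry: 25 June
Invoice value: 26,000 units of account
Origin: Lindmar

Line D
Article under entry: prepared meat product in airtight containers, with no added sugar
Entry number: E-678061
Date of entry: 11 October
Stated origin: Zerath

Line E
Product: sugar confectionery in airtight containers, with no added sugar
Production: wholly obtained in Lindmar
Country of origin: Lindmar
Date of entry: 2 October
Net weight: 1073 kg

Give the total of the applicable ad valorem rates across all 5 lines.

70%

Line A: prepared meat product → VII.4; chilled → VII.4.3; with no added sugar → VII.4.3.2. Scheduled 14%. Ferrule agreement on VII.4.3: not wholly obtained. → 14%.
Line B: prepared meat product → VII.4; frozen → VII.4.2; with added sugar → VII.4.2.1. Scheduled 7%. No special measure applies. → 7%.
Line C: non-alcoholic beverage → VII.3; frozen → VII.3.2; with added sugar → VII.3.2.2. Scheduled 11%. Lindmar agreement on VII.2.1.1: VII.3.2.2 not covered. → 11%.
Line D: prepared meat product → VII.4; in airtight containers → VII.4.1; with no added sugar → VII.4.1.1. Scheduled 24%. No special measure applies. → 24%.
Line E: sugar confectionery → VII.1; in airtight containers → VII.1.1; with no added sugar → VII.1.1.2. Scheduled 17%. quota on VII.1.1.2 open → in-quota 14%; Lindmar agreement on VII.2.1.1: VII.1.1.2 not covered. → 14%.
Sum: 14% + 7% + 11% + 24% + 14% = 70%.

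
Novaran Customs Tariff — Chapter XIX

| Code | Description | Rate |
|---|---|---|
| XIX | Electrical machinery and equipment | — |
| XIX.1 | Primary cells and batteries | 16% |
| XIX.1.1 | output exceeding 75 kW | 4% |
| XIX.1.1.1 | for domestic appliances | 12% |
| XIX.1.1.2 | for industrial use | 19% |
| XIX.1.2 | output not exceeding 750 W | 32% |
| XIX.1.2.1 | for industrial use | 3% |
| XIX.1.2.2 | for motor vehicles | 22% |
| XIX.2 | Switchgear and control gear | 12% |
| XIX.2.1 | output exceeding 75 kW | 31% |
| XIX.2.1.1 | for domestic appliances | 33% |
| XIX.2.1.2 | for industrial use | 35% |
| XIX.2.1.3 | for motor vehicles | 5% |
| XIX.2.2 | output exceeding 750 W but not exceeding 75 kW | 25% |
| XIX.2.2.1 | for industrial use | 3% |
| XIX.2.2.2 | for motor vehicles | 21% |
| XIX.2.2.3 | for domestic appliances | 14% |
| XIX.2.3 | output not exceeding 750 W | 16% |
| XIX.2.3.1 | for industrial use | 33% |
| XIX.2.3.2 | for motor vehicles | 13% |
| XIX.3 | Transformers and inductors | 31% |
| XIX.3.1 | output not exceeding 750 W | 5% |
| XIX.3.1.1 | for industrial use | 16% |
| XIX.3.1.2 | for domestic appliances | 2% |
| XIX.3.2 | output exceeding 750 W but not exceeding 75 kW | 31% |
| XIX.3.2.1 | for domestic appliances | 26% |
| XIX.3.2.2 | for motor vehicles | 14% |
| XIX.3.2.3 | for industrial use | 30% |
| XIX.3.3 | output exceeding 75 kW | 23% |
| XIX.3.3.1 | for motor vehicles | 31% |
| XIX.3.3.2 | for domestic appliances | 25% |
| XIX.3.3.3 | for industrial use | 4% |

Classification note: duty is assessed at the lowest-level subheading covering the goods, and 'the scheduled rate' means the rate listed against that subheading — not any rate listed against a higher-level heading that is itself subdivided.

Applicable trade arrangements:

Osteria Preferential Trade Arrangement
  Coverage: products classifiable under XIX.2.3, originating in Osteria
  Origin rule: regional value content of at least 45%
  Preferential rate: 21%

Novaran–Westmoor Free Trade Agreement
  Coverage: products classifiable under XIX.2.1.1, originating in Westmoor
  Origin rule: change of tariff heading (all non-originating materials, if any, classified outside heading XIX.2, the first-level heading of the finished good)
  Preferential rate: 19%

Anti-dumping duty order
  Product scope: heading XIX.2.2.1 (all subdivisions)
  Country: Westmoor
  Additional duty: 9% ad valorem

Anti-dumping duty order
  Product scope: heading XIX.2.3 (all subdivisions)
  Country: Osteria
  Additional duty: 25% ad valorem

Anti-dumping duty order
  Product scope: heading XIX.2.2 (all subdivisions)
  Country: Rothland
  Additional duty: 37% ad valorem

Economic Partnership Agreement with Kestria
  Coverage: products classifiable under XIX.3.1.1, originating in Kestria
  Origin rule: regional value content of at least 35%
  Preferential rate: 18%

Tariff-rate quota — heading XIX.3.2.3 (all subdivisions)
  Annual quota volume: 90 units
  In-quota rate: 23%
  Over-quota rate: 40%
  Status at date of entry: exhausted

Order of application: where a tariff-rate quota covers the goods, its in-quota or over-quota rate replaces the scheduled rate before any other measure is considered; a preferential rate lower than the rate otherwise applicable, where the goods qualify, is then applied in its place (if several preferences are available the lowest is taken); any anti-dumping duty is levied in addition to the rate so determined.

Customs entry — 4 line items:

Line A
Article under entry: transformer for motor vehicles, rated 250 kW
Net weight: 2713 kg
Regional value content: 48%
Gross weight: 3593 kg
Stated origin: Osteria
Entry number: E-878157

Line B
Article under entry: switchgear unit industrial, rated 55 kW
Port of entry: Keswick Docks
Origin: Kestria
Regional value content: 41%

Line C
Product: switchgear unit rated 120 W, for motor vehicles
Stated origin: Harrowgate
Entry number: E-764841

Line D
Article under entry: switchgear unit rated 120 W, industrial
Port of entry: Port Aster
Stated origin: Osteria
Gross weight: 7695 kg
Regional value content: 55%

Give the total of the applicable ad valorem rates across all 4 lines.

93%

Line A: transformer → XIX.3; rated 250 kW → XIX.3.3; for motor vehicles → XIX.3.3.1. Scheduled 31%. Osteria agreement on XIX.2.3: XIX.3.3.1 not covered. → 31%.
Line B: switchgear unit → XIX.2; rated 55 kW → XIX.2.2; industrial → XIX.2.2.1. Scheduled 3%. Kestria agreement on XIX.3.1.1: XIX.2.2.1 not covered. → 3%.
Line C: switchgear unit → XIX.2; rated 120 W → XIX.2.3; for motor vehicles → XIX.2.3.2. Scheduled 13%. No special measure applies. → 13%.
Line D: switchgear unit → XIX.2; rated 120 W → XIX.2.3; industrial → XIX.2.3.1. Scheduled 33%. Osteria agreement on XIX.2.3: RVC ≥ 45% → 21% available; preferential 21%; anti-dumping (Osteria, XIX.2.3): +25%; total 21% + 25% = 46%. → 46%.
Sum: 31% + 3% + 13% + 46% = 93%.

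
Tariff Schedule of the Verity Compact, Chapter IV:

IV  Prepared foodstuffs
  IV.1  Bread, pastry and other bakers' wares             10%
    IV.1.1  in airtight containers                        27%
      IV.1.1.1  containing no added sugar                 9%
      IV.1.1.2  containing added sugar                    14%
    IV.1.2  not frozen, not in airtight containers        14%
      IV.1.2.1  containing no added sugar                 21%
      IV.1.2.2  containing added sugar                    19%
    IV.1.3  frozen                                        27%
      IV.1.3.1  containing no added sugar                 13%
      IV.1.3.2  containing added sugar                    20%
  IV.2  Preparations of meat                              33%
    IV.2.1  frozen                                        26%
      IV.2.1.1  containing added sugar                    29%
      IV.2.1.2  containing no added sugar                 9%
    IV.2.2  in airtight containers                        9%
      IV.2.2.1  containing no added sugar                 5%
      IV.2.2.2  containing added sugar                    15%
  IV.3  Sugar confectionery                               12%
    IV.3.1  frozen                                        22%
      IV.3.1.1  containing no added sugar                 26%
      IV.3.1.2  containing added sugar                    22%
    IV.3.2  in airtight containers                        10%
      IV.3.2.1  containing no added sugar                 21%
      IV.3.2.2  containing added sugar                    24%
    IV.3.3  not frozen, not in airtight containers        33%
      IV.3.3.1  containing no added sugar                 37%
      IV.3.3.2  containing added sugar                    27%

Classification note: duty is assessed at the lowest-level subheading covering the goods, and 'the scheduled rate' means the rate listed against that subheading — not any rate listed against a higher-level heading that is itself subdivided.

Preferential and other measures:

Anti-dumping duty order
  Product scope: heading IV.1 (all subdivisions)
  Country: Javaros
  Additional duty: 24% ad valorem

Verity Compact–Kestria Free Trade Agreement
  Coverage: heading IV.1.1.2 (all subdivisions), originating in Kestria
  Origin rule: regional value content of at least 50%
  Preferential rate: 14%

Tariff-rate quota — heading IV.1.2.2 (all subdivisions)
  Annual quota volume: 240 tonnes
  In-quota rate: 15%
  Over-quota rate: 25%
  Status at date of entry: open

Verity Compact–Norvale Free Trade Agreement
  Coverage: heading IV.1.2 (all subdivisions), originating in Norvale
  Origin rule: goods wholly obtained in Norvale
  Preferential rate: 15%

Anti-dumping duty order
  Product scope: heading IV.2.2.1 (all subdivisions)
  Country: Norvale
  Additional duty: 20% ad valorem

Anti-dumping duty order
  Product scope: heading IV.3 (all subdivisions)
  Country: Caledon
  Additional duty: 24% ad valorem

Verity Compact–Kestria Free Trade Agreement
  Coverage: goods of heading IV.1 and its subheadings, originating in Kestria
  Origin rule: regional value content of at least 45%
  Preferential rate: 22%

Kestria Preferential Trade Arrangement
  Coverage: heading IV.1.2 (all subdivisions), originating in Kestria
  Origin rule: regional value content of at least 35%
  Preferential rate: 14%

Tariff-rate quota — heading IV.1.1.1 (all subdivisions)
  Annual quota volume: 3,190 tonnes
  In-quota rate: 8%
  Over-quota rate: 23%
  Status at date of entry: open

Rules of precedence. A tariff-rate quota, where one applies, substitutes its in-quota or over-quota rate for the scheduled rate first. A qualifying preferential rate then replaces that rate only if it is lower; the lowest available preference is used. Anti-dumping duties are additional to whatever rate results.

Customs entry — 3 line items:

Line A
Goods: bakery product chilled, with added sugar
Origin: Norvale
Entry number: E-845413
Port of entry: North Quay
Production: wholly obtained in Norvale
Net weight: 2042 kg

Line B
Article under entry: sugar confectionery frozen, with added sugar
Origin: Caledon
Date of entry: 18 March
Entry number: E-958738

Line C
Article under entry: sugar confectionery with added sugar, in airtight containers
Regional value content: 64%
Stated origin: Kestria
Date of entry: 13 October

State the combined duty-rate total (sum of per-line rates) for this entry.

Line A: bakery product → IV.1; chilled → IV.1.2; with added sugar → IV.1.2.2. Scheduled 19%. quota on IV.1.2.2 open → in-quota 15%; Norvale agreement on IV.1.2: wholly obtained → 15% available; preference 15% not lower than 15% → no reduction. → 15%.
Line B: sugar confectionery → IV.3; frozen → IV.3.1; with added sugar → IV.3.1.2. Scheduled 22%. anti-dumping (Caledon, IV.3): +24%; total 22% + 24% = 46%. → 46%.
Line C: sugar confectionery → IV.3; in airtight containers → IV.3.2; with added sugar → IV.3.2.2. Scheduled 24%. Kestria agreement on IV.1.1.2: IV.3.2.2 not covered; Kestria agreement on IV.1: IV.3.2.2 not covered; Kestria agreement on IV.1.2: IV.3.2.2 not covered. → 24%.
Sum: 15% + 46% + 24% = 85%.

85%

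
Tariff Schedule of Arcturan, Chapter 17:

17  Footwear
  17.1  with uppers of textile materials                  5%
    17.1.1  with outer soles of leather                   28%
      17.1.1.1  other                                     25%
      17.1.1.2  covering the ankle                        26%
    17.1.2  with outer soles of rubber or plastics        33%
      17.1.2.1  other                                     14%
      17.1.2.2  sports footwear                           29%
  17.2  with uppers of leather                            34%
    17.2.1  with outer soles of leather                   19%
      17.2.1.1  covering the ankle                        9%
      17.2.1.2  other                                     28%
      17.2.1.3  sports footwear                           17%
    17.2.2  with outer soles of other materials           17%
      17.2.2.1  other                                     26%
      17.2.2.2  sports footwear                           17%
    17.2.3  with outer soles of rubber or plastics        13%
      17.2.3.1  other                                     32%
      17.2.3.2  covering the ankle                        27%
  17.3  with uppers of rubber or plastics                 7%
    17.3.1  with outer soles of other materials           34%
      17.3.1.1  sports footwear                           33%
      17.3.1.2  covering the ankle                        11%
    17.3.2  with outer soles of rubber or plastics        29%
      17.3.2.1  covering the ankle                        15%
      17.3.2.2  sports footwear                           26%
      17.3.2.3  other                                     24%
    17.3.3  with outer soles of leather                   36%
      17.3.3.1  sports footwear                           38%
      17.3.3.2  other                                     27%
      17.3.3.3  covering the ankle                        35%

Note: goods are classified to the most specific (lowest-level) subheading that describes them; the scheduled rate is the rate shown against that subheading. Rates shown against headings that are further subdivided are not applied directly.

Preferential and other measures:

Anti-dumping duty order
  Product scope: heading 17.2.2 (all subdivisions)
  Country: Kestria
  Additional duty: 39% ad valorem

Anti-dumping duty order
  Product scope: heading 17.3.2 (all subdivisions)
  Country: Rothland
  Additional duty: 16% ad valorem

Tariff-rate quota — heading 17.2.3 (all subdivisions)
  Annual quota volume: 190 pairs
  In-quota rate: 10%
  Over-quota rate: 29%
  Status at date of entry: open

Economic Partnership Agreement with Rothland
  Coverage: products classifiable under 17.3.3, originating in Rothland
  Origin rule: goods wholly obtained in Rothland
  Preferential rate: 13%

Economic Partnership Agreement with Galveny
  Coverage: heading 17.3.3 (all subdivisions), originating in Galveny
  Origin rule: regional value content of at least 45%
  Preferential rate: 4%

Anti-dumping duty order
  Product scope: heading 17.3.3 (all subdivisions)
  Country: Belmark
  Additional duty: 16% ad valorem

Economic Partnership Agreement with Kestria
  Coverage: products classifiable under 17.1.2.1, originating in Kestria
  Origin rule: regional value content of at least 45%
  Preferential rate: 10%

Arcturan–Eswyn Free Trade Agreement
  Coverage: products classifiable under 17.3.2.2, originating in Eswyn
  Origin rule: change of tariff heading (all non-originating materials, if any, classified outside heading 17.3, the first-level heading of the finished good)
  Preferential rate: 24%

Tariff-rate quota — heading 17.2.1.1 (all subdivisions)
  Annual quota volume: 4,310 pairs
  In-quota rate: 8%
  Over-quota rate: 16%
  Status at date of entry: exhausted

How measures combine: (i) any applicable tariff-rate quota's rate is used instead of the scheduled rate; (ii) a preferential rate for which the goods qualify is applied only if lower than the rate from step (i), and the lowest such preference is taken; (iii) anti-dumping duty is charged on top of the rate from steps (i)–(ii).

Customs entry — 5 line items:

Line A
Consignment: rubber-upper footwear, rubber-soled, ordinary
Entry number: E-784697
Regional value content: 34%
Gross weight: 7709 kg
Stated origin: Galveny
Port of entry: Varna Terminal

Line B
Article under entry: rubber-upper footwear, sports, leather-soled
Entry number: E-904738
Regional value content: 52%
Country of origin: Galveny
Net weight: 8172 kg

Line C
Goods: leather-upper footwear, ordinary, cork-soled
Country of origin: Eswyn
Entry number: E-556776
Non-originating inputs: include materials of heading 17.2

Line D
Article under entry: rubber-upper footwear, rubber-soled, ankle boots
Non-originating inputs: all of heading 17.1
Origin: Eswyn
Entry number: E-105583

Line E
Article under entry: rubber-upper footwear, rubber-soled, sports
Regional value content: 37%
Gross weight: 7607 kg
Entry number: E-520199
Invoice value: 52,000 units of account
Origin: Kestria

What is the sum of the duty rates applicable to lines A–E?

Line A: rubber-upper → 17.3; rubber-soled → 17.3.2; ordinary → 17.3.2.3. Scheduled 24%. Galveny agreement on 17.3.3: 17.3.2.3 not covered. → 24%.
Line B: rubber-upper → 17.3; leather-soled → 17.3.3; sports → 17.3.3.1. Scheduled 38%. Galveny agreement on 17.3.3: RVC ≥ 45% → 4% available; preferential 4%. → 4%.
Line C: leather-upper → 17.2; cork-soled → 17.2.2; ordinary → 17.2.2.1. Scheduled 26%. Eswyn agreement on 17.3.2.2: 17.2.2.1 not covered. → 26%.
Line D: rubber-upper → 17.3; rubber-soled → 17.3.2; ankle boots → 17.3.2.1. Scheduled 15%. Eswyn agreement on 17.3.2.2: 17.3.2.1 not covered. → 15%.
Line E: rubber-upper → 17.3; rubber-soled → 17.3.2; sports → 17.3.2.2. Scheduled 26%. Kestria agreement on 17.1.2.1: 17.3.2.2 not covered. → 26%.
Sum: 24% + 4% + 26% + 15% + 26% = 95%.

95%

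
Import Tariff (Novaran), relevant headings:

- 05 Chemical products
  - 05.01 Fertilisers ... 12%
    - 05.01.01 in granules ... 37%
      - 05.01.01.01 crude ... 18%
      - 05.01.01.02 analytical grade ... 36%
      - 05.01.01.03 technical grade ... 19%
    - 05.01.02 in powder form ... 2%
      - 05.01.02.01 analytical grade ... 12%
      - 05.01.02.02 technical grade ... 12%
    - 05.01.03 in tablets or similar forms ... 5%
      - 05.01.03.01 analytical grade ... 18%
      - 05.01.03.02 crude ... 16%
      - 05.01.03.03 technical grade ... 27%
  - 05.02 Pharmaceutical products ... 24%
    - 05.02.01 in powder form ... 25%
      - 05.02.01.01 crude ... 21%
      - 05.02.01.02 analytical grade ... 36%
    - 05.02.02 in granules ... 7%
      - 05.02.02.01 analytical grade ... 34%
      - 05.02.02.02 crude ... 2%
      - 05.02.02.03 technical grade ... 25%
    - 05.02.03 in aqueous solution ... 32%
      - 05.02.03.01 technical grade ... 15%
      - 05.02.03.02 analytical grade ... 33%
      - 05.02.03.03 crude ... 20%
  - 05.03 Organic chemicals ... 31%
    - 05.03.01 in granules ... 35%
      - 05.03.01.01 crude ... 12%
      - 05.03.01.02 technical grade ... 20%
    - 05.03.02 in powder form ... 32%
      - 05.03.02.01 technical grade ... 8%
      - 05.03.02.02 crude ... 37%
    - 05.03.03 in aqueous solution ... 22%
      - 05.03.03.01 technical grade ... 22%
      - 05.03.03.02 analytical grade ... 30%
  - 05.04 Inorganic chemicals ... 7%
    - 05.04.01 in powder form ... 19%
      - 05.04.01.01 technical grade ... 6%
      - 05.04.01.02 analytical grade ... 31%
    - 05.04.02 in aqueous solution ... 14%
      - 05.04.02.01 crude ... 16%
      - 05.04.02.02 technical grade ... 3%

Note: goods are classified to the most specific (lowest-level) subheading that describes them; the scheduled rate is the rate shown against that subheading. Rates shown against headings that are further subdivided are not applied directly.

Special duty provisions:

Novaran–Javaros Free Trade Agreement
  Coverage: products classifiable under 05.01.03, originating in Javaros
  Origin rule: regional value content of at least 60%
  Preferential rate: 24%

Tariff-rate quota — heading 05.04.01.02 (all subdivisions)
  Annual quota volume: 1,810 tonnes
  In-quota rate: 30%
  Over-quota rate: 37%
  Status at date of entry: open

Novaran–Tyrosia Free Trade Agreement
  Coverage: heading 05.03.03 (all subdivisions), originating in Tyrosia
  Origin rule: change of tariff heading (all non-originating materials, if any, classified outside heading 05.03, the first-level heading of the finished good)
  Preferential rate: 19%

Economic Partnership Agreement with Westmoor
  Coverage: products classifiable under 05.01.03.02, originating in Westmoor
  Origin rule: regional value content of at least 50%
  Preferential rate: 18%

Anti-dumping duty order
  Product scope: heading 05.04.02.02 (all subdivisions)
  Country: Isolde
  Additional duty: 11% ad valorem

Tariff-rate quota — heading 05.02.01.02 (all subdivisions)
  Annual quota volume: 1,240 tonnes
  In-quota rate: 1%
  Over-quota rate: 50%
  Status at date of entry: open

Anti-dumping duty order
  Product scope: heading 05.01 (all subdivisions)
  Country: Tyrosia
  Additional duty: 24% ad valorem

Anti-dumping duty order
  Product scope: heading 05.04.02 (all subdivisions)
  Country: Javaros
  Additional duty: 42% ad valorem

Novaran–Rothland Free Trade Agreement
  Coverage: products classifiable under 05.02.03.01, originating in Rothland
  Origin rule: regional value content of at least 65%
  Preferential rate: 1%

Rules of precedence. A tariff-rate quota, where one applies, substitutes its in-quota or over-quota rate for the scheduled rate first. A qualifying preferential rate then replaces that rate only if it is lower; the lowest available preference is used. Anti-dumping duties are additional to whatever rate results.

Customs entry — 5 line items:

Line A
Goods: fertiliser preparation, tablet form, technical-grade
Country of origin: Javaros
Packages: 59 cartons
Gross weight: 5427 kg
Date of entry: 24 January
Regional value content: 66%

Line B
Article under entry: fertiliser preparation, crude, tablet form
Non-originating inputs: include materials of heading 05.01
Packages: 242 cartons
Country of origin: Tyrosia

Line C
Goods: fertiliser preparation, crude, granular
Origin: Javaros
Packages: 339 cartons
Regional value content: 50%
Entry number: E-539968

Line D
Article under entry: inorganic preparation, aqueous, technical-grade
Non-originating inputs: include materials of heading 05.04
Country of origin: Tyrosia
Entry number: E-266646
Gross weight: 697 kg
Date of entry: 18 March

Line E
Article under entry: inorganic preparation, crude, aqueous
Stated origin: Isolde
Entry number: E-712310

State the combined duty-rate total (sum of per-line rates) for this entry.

101%

Line A: fertiliser → 05.01; tablet form → 05.01.03; technical-grade → 05.01.03.03. Scheduled 27%. Javaros agreement on 05.01.03: RVC ≥ 60% → 24% available; preferential 24%. → 24%.
Line B: fertiliser → 05.01; tablet form → 05.01.03; crude → 05.01.03.02. Scheduled 16%. Tyrosia agreement on 05.03.03: 05.01.03.02 not covered; anti-dumping (Tyrosia, 05.01): +24%; total 16% + 24% = 40%. → 40%.
Line C: fertiliser → 05.01; granular → 05.01.01; crude → 05.01.01.01. Scheduled 18%. Javaros agreement on 05.01.03: 05.01.01.01 not covered. → 18%.
Line D: inorganic → 05.04; aqueous → 05.04.02; technical-grade → 05.04.02.02. Scheduled 3%. Tyrosia agreement on 05.03.03: 05.04.02.02 not covered. → 3%.
Line E: inorganic → 05.04; aqueous → 05.04.02; crude → 05.04.02.01. Scheduled 16%. No special measure applies. → 16%.
Sum: 24% + 40% + 18% + 3% + 16% = 101%.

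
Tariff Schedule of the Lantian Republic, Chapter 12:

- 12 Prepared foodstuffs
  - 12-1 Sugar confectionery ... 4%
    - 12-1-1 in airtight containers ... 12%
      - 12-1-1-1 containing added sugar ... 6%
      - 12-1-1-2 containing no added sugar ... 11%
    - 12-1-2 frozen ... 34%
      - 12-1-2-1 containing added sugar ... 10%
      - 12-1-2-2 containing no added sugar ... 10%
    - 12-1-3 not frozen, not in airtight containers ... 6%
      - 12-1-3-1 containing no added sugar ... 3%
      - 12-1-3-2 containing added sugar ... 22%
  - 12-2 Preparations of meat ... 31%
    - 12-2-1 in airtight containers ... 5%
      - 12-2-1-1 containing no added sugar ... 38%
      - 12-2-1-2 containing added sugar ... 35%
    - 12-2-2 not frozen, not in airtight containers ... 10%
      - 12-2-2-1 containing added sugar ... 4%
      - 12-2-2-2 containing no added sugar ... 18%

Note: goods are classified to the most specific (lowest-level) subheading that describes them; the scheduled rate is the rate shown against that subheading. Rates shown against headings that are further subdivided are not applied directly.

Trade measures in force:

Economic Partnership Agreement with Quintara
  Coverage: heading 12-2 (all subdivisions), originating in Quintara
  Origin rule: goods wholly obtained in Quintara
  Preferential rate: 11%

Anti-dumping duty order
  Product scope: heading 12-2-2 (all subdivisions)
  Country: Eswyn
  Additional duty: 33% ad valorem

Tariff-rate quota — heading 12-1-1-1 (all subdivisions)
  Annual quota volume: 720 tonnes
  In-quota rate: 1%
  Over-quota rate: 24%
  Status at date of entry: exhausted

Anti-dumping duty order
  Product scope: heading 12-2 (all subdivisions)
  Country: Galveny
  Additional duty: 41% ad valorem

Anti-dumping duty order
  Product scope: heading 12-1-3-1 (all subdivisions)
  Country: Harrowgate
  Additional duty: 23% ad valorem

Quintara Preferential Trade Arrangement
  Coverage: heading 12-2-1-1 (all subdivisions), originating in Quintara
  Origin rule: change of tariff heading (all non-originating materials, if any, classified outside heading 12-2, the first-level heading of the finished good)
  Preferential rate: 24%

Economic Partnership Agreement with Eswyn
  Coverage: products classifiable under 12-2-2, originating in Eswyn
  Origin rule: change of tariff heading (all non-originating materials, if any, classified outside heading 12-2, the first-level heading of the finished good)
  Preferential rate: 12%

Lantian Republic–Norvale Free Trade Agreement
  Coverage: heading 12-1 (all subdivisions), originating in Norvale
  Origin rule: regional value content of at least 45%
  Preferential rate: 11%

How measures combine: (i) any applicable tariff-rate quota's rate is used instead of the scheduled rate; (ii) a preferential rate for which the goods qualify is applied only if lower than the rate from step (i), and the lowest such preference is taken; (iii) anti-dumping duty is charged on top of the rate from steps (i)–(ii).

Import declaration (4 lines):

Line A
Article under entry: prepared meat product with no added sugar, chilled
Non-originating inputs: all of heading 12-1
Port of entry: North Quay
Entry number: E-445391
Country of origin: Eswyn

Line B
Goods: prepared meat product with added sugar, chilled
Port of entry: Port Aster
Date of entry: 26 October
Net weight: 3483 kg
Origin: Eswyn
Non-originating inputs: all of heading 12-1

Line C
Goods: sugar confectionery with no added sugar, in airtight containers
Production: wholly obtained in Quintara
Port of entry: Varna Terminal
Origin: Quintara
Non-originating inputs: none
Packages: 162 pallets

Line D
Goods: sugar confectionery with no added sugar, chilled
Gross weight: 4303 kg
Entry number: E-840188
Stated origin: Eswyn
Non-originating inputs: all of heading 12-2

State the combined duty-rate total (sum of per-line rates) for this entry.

96%

Line A: prepared meat product → 12-2; chilled → 12-2-2; with no added sugar → 12-2-2-2. Scheduled 18%. Eswyn agreement on 12-2-2: CTH met → 12% available; preferential 12%; anti-dumping (Eswyn, 12-2-2): +33%; total 12% + 33% = 45%. → 45%.
Line B: prepared meat product → 12-2; chilled → 12-2-2; with added sugar → 12-2-2-1. Scheduled 4%. Eswyn agreement on 12-2-2: CTH met → 12% available; preference 12% not lower than 4% → no reduction; anti-dumping (Eswyn, 12-2-2): +33%; total 4% + 33% = 37%. → 37%.
Line C: sugar confectionery → 12-1; in airtight containers → 12-1-1; with no added sugar → 12-1-1-2. Scheduled 11%. Quintara agreement on 12-2: 12-1-1-2 not covered; Quintara agreement on 12-2-1-1: 12-1-1-2 not covered. → 11%.
Line D: sugar confectionery → 12-1; chilled → 12-1-3; with no added sugar → 12-1-3-1. Scheduled 3%. Eswyn agreement on 12-2-2: 12-1-3-1 not covered. → 3%.
Sum: 45% + 37% + 11% + 3% = 96%.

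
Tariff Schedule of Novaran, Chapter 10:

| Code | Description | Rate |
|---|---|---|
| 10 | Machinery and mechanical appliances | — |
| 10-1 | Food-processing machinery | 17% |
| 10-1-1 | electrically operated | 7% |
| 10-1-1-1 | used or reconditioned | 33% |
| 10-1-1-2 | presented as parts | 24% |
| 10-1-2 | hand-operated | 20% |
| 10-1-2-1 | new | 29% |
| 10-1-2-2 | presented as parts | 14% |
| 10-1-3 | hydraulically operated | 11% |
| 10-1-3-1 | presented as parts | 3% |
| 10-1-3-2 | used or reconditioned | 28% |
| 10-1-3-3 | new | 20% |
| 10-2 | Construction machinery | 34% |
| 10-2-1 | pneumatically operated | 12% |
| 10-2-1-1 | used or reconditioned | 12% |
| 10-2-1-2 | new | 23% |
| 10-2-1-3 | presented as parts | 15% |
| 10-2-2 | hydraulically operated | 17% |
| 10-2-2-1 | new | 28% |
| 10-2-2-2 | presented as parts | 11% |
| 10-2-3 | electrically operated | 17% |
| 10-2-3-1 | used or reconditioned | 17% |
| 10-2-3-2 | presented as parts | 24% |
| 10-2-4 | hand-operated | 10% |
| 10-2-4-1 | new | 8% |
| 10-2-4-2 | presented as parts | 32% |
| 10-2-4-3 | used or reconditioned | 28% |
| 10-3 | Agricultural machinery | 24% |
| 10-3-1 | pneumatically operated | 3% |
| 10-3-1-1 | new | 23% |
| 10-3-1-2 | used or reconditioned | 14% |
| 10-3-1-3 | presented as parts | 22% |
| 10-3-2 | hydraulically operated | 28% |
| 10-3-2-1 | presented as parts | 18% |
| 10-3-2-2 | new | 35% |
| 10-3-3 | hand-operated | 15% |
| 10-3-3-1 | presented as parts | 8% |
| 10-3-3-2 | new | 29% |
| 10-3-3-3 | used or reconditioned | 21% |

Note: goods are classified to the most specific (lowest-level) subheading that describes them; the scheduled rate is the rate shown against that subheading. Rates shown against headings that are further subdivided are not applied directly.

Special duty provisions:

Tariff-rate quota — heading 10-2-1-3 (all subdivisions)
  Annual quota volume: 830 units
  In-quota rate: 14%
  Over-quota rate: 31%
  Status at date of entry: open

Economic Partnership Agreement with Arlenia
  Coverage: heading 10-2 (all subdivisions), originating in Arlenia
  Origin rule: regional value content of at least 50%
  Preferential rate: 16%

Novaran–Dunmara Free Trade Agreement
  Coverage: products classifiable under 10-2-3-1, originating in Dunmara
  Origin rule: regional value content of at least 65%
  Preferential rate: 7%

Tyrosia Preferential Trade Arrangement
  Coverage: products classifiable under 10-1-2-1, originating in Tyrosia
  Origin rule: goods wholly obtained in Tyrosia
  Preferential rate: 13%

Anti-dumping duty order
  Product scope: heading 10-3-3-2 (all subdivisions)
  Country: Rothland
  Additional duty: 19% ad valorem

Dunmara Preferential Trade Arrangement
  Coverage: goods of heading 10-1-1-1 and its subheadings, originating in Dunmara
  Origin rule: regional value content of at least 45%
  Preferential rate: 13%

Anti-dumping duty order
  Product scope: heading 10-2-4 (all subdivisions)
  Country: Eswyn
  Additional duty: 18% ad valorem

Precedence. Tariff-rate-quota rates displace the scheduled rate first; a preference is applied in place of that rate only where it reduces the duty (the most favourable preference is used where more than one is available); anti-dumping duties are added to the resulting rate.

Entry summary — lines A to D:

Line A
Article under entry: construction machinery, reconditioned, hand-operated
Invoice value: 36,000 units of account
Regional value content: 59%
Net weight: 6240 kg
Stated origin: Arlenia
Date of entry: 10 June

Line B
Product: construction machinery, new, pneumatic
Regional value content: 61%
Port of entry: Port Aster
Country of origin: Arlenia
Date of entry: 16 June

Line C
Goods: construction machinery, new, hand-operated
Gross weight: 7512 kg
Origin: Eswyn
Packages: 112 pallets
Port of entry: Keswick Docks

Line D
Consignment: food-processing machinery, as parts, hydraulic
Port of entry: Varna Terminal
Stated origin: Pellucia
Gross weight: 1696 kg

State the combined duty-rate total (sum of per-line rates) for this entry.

61%

Line A: construction → 10-2; hand-operated → 10-2-4; reconditioned → 10-2-4-3. Scheduled 28%. Arlenia agreement on 10-2: RVC ≥ 50% → 16% available; preferential 16%. → 16%.
Line B: construction → 10-2; pneumatic → 10-2-1; new → 10-2-1-2. Scheduled 23%. Arlenia agreement on 10-2: RVC ≥ 50% → 16% available; preferential 16%. → 16%.
Line C: construction → 10-2; hand-operated → 10-2-4; new → 10-2-4-1. Scheduled 8%. anti-dumping (Eswyn, 10-2-4): +18%; total 8% + 18% = 26%. → 26%.
Line D: food-processing → 10-1; hydraulic → 10-1-3; as parts → 10-1-3-1. Scheduled 3%. No special measure applies. → 3%.
Sum: 16% + 16% + 26% + 3% = 61%.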